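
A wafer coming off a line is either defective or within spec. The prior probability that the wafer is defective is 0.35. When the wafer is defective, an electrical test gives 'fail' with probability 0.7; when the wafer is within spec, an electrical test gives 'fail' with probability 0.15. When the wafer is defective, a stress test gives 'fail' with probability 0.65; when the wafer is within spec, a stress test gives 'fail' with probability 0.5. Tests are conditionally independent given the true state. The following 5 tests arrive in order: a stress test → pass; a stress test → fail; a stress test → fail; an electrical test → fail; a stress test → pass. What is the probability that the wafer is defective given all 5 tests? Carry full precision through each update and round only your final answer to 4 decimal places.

After a stress test='pass': P(defective) = 0.35·0.3500 / (0.35·0.3500 + 0.5·0.6500) ≈ 0.2737
After a stress test='fail': P(defective) = 0.65·0.2737 / (0.65·0.2737 + 0.5·0.7263) ≈ 0.3289
After a stress test='fail': P(defective) = 0.65·0.3289 / (0.65·0.3289 + 0.5·0.6711) ≈ 0.3891
After an electrical test='fail': P(defective) = 0.7·0.3891 / (0.7·0.3891 + 0.15·0.6109) ≈ 0.7483
After a stress test='pass': P(defective) = 0.35·0.7483 / (0.35·0.7483 + 0.5·0.2517) ≈ 0.6754

0.6754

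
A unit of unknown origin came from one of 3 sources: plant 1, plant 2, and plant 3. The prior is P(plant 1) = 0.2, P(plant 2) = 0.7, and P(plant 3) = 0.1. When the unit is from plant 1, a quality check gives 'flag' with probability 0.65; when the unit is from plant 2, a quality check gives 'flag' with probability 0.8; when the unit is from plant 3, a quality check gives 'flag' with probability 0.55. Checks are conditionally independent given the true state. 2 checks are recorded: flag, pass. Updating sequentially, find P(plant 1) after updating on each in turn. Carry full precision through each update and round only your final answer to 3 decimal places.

0.250

Apply Bayes' rule sequentially, carrying P(plant 1) forward.
After 'flag': normaliser = 0.65·0.2000 + 0.8·0.7000 + 0.55·0.1000; P(plant 1) ≈ 0.1745, P(plant 2) ≈ 0.7517, P(plant 3) ≈ 0.0738
After 'pass': normaliser = 0.35·0.1745 + 0.2·0.7517 + 0.45·0.0738; P(plant 1) ≈ 0.2497, P(plant 2) ≈ 0.6145, P(plant 3) ≈ 0.1358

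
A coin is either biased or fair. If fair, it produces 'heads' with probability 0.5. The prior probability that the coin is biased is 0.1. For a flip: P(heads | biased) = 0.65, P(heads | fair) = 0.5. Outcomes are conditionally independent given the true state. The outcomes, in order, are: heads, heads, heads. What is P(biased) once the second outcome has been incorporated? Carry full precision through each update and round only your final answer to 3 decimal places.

0.158

Each posterior becomes the prior for the next update.
After 'heads': P(biased) = 0.65·0.1000 / (0.65·0.1000 + 0.5·0.9000) ≈ 0.1262
After 'heads': P(biased) = 0.65·0.1262 / (0.65·0.1262 + 0.5·0.8738) ≈ 0.1581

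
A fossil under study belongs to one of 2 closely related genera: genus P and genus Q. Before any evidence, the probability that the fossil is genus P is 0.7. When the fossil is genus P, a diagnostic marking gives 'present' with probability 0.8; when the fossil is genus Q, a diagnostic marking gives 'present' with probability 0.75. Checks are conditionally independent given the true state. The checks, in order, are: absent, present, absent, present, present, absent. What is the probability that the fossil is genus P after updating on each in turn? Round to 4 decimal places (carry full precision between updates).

0.5918

After 'absent': P(genus P) = 0.2·0.7000 / (0.2·0.7000 + 0.25·0.3000) ≈ 0.6512
After 'present': P(genus P) = 0.8·0.6512 / (0.8·0.6512 + 0.75·0.3488) ≈ 0.6657
After 'absent': P(genus P) = 0.2·0.6657 / (0.2·0.6657 + 0.25·0.3343) ≈ 0.6143
After 'present': P(genus P) = 0.8·0.6143 / (0.8·0.6143 + 0.75·0.3857) ≈ 0.6295
After 'present': P(genus P) = 0.8·0.6295 / (0.8·0.6295 + 0.75·0.3705) ≈ 0.6444
After 'absent': P(genus P) = 0.2·0.6444 / (0.2·0.6444 + 0.25·0.3556) ≈ 0.5918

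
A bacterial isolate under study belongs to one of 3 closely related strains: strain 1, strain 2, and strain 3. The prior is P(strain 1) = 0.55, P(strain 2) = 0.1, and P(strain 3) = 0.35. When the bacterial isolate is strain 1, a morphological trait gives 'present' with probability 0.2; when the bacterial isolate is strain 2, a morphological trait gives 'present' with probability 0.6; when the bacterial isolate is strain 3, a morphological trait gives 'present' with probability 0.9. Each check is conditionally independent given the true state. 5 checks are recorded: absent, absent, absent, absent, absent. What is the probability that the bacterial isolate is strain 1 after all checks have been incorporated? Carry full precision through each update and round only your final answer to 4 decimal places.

0.9943

After 'absent': normaliser = 0.8·0.5500 + 0.4·0.1000 + 0.1·0.3500; P(strain 1) ≈ 0.8544, P(strain 2) ≈ 0.0777, P(strain 3) ≈ 0.0680
After 'absent': normaliser = 0.8·0.8544 + 0.4·0.0777 + 0.1·0.0680; P(strain 1) ≈ 0.9475, P(strain 2) ≈ 0.0431, P(strain 3) ≈ 0.0094
After 'absent': normaliser = 0.8·0.9475 + 0.4·0.0431 + 0.1·0.0094; P(strain 1) ≈ 0.9766, P(strain 2) ≈ 0.0222, P(strain 3) ≈ 0.0012
After 'absent': normaliser = 0.8·0.9766 + 0.4·0.0222 + 0.1·0.0012; P(strain 1) ≈ 0.9886, P(strain 2) ≈ 0.0112, P(strain 3) ≈ 0.0002
After 'absent': normaliser = 0.8·0.9886 + 0.4·0.0112 + 0.1·0.0002; P(strain 1) ≈ 0.9943, P(strain 2) ≈ 0.0056, P(strain 3) ≈ 0.0000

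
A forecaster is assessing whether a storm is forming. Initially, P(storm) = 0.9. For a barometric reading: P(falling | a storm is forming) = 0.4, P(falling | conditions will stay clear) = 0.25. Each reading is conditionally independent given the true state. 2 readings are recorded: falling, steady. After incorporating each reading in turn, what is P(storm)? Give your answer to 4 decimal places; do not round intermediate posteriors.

0.9201

After 'falling': P(storm) = 0.4·0.9000 / (0.4·0.9000 + 0.25·0.1000) ≈ 0.9351
After 'steady': P(storm) = 0.6·0.9351 / (0.6·0.9351 + 0.75·0.0649) ≈ 0.9201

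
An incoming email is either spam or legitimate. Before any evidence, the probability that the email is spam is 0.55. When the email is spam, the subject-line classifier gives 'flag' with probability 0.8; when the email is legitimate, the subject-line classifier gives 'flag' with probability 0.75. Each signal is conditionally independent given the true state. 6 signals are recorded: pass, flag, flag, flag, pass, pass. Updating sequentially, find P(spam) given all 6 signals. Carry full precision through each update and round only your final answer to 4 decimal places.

0.4316

Apply Bayes' rule sequentially, carrying P(spam) forward.
After 'pass': P(spam) = 0.2·0.5500 / (0.2·0.5500 + 0.25·0.4500) ≈ 0.4944
After 'flag': P(spam) = 0.8·0.4944 / (0.8·0.4944 + 0.75·0.5056) ≈ 0.5105
After 'flag': P(spam) = 0.8·0.5105 / (0.8·0.5105 + 0.75·0.4895) ≈ 0.5266
After 'flag': P(spam) = 0.8·0.5266 / (0.8·0.5266 + 0.75·0.4734) ≈ 0.5427
After 'pass': P(spam) = 0.2·0.5427 / (0.2·0.5427 + 0.25·0.4573) ≈ 0.4870
After 'pass': P(spam) = 0.2·0.4870 / (0.2·0.4870 + 0.25·0.5130) ≈ 0.4316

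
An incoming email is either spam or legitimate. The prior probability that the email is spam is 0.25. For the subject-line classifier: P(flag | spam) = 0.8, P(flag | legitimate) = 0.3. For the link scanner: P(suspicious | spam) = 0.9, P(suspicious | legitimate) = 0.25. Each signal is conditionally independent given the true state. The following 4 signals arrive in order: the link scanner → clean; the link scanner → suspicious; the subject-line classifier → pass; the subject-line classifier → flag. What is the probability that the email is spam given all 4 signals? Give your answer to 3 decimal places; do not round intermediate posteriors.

0.109

Apply Bayes' rule sequentially, carrying P(spam) forward.
After the link scanner='clean': P(spam) = 0.1·0.2500 / (0.1·0.2500 + 0.75·0.7500) ≈ 0.0426
After the link scanner='suspicious': P(spam) = 0.9·0.0426 / (0.9·0.0426 + 0.25·0.9574) ≈ 0.1379
After the subject-line classifier='pass': P(spam) = 0.2·0.1379 / (0.2·0.1379 + 0.7·0.8621) ≈ 0.0437
After the subject-line classifier='flag': P(spam) = 0.8·0.0437 / (0.8·0.0437 + 0.3·0.9563) ≈ 0.1087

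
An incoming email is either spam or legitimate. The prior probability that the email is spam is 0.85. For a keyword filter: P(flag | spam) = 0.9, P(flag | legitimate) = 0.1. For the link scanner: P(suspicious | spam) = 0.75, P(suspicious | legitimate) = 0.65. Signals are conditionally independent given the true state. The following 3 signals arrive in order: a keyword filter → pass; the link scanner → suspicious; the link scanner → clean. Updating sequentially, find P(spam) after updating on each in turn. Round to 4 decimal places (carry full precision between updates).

0.3416

After a keyword filter='pass': P(spam) = 0.1·0.8500 / (0.1·0.8500 + 0.9·0.1500) ≈ 0.3864
After the link scanner='suspicious': P(spam) = 0.75·0.3864 / (0.75·0.3864 + 0.65·0.6136) ≈ 0.4208
After the link scanner='clean': P(spam) = 0.25·0.4208 / (0.25·0.4208 + 0.35·0.5792) ≈ 0.3416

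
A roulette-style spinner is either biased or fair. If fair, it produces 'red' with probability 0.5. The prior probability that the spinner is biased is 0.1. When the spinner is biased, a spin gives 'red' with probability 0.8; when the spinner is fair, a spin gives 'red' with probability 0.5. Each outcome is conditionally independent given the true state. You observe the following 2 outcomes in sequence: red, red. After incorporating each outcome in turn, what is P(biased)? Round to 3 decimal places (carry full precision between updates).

After 'red': P(biased) = 0.8·0.1000 / (0.8·0.1000 + 0.5·0.9000) ≈ 0.1509
After 'red': P(biased) = 0.8·0.1509 / (0.8·0.1509 + 0.5·0.8491) ≈ 0.2215

0.221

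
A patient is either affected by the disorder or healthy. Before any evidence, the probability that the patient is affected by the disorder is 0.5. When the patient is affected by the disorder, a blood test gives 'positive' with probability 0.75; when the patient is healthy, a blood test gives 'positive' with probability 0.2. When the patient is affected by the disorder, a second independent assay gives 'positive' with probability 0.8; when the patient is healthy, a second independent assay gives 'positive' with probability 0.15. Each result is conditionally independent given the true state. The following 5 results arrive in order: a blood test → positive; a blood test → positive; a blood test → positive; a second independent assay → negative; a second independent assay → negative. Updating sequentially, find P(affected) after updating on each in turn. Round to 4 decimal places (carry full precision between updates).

0.7449

Apply Bayes' rule sequentially, carrying P(affected) forward.
After a blood test='positive': P(affected) = 0.75·0.5000 / (0.75·0.5000 + 0.2·0.5000) ≈ 0.7895
After a blood test='positive': P(affected) = 0.75·0.7895 / (0.75·0.7895 + 0.2·0.2105) ≈ 0.9336
After a blood test='positive': P(affected) = 0.75·0.9336 / (0.75·0.9336 + 0.2·0.0664) ≈ 0.9814
After a second independent assay='negative': P(affected) = 0.2·0.9814 / (0.2·0.9814 + 0.85·0.0186) ≈ 0.9254
After a second independent assay='negative': P(affected) = 0.2·0.9254 / (0.2·0.9254 + 0.85·0.0746) ≈ 0.7449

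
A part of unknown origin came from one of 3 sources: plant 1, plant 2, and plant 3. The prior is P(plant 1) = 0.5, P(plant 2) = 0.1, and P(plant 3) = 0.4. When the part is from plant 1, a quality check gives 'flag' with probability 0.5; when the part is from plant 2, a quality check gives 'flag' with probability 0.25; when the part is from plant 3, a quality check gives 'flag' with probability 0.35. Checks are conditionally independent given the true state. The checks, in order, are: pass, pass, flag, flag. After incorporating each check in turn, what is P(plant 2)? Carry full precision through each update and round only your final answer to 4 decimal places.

Each posterior becomes the prior for the next update.
After 'pass': normaliser = 0.5·0.5000 + 0.75·0.1000 + 0.65·0.4000; P(plant 1) ≈ 0.4274, P(plant 2) ≈ 0.1282, P(plant 3) ≈ 0.4444
After 'pass': normaliser = 0.5·0.4274 + 0.75·0.1282 + 0.65·0.4444; P(plant 1) ≈ 0.3569, P(plant 2) ≈ 0.1606, P(plant 3) ≈ 0.4825
After 'flag': normaliser = 0.5·0.3569 + 0.25·0.1606 + 0.35·0.4825; P(plant 1) ≈ 0.4605, P(plant 2) ≈ 0.1036, P(plant 3) ≈ 0.4358
After 'flag': normaliser = 0.5·0.4605 + 0.25·0.1036 + 0.35·0.4358; P(plant 1) ≈ 0.5634, P(plant 2) ≈ 0.0634, P(plant 3) ≈ 0.3732

0.0634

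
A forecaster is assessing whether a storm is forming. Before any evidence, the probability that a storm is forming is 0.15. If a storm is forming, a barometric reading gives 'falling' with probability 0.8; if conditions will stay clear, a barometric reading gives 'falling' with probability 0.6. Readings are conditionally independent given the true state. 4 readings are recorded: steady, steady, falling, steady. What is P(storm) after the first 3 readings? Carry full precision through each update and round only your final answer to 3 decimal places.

0.056

After 'steady': P(storm) = 0.2·0.1500 / (0.2·0.1500 + 0.4·0.8500) ≈ 0.0811
After 'steady': P(storm) = 0.2·0.0811 / (0.2·0.0811 + 0.4·0.9189) ≈ 0.0423
After 'falling': P(storm) = 0.8·0.0423 / (0.8·0.0423 + 0.6·0.9577) ≈ 0.0556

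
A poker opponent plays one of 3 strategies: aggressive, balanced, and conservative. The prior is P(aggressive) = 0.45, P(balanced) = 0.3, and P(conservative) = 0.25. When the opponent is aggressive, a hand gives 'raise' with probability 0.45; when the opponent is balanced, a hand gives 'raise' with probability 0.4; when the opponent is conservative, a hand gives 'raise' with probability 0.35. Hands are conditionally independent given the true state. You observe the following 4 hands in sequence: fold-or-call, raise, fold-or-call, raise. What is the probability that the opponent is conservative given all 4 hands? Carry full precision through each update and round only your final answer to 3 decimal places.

Each posterior becomes the prior for the next update.
After 'fold-or-call': normaliser = 0.55·0.4500 + 0.6·0.3000 + 0.65·0.2500; P(aggressive) ≈ 0.4195, P(balanced) ≈ 0.3051, P(conservative) ≈ 0.2754
After 'raise': normaliser = 0.45·0.4195 + 0.4·0.3051 + 0.35·0.2754; P(aggressive) ≈ 0.4636, P(balanced) ≈ 0.2997, P(conservative) ≈ 0.2367
After 'fold-or-call': normaliser = 0.55·0.4636 + 0.6·0.2997 + 0.65·0.2367; P(aggressive) ≈ 0.4331, P(balanced) ≈ 0.3055, P(conservative) ≈ 0.2614
After 'raise': normaliser = 0.45·0.4331 + 0.4·0.3055 + 0.35·0.2614; P(aggressive) ≈ 0.4770, P(balanced) ≈ 0.2990, P(conservative) ≈ 0.2239

0.224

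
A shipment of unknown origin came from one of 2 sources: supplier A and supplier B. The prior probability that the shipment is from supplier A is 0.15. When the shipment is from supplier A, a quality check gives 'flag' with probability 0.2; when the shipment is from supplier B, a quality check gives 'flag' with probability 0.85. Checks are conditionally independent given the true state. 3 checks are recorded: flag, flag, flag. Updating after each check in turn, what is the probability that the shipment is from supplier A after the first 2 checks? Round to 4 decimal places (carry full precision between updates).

0.0097

After 'flag': P(supplier A) = 0.2·0.1500 / (0.2·0.1500 + 0.85·0.8500) ≈ 0.0399
After 'flag': P(supplier A) = 0.2·0.0399 / (0.2·0.0399 + 0.85·0.9601) ≈ 0.0097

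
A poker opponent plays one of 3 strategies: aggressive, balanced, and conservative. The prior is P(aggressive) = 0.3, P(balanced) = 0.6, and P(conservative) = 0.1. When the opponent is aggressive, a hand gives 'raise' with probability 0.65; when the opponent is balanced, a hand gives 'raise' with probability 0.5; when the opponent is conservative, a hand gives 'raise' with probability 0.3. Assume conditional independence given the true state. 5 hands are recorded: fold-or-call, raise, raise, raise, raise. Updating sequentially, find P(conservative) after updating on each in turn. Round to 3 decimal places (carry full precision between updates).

Each posterior becomes the prior for the next update.
After 'fold-or-call': normaliser = 0.35·0.3000 + 0.5·0.6000 + 0.7·0.1000; P(aggressive) ≈ 0.2211, P(balanced) ≈ 0.6316, P(conservative) ≈ 0.1474
After 'raise': normaliser = 0.65·0.2211 + 0.5·0.6316 + 0.3·0.1474; P(aggressive) ≈ 0.2853, P(balanced) ≈ 0.6270, P(conservative) ≈ 0.0878
After 'raise': normaliser = 0.65·0.2853 + 0.5·0.6270 + 0.3·0.0878; P(aggressive) ≈ 0.3530, P(balanced) ≈ 0.5968, P(conservative) ≈ 0.0501
After 'raise': normaliser = 0.65·0.3530 + 0.5·0.5968 + 0.3·0.0501; P(aggressive) ≈ 0.4227, P(balanced) ≈ 0.5496, P(conservative) ≈ 0.0277
After 'raise': normaliser = 0.65·0.4227 + 0.5·0.5496 + 0.3·0.0277; P(aggressive) ≈ 0.4925, P(balanced) ≈ 0.4926, P(conservative) ≈ 0.0149

0.015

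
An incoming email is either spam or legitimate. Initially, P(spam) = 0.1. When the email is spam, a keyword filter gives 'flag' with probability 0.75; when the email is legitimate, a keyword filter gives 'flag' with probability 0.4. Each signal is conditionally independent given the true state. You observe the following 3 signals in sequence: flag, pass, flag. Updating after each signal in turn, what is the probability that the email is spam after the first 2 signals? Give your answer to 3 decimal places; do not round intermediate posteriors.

0.080

Apply Bayes' rule sequentially, carrying P(spam) forward.
After 'flag': P(spam) = 0.75·0.1000 / (0.75·0.1000 + 0.4·0.9000) ≈ 0.1724
After 'pass': P(spam) = 0.25·0.1724 / (0.25·0.1724 + 0.6·0.8276) ≈ 0.0799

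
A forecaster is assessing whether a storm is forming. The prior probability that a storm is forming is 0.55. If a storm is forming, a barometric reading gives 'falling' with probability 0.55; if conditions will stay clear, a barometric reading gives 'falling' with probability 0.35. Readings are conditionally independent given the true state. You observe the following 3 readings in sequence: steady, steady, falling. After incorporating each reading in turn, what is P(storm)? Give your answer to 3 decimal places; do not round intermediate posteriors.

0.479

After 'steady': P(storm) = 0.45·0.5500 / (0.45·0.5500 + 0.65·0.4500) ≈ 0.4583
After 'steady': P(storm) = 0.45·0.4583 / (0.45·0.4583 + 0.65·0.5417) ≈ 0.3694
After 'falling': P(storm) = 0.55·0.3694 / (0.55·0.3694 + 0.35·0.6306) ≈ 0.4793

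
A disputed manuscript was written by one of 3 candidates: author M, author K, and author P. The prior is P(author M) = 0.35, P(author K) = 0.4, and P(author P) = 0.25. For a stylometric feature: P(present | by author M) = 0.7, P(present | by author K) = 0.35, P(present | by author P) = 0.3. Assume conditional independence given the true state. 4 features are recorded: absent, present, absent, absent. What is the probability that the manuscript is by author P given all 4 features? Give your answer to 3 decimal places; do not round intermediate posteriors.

0.363

After 'absent': normaliser = 0.3·0.3500 + 0.65·0.4000 + 0.7·0.2500; P(author M) ≈ 0.1944, P(author K) ≈ 0.4815, P(author P) ≈ 0.3241
After 'present': normaliser = 0.7·0.1944 + 0.35·0.4815 + 0.3·0.3241; P(author M) ≈ 0.3387, P(author K) ≈ 0.4194, P(author P) ≈ 0.2419
After 'absent': normaliser = 0.3·0.3387 + 0.65·0.4194 + 0.7·0.2419; P(author M) ≈ 0.1869, P(author K) ≈ 0.5015, P(author P) ≈ 0.3116
After 'absent': normaliser = 0.3·0.1869 + 0.65·0.5015 + 0.7·0.3116; P(author M) ≈ 0.0934, P(author K) ≈ 0.5431, P(author P) ≈ 0.3634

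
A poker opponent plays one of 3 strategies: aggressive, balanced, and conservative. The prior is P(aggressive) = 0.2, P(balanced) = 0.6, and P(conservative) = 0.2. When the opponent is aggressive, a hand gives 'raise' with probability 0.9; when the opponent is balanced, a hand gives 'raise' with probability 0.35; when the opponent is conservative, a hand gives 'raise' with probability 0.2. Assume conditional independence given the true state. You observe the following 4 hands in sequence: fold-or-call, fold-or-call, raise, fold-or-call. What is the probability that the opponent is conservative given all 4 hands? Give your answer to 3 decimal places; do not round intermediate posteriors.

0.261

Each posterior becomes the prior for the next update.
After 'fold-or-call': normaliser = 0.1·0.2000 + 0.65·0.6000 + 0.8·0.2000; P(aggressive) ≈ 0.0351, P(balanced) ≈ 0.6842, P(conservative) ≈ 0.2807
After 'fold-or-call': normaliser = 0.1·0.0351 + 0.65·0.6842 + 0.8·0.2807; P(aggressive) ≈ 0.0052, P(balanced) ≈ 0.6610, P(conservative) ≈ 0.3338
After 'raise': normaliser = 0.9·0.0052 + 0.35·0.6610 + 0.2·0.3338; P(aggressive) ≈ 0.0155, P(balanced) ≈ 0.7640, P(conservative) ≈ 0.2205
After 'fold-or-call': normaliser = 0.1·0.0155 + 0.65·0.7640 + 0.8·0.2205; P(aggressive) ≈ 0.0023, P(balanced) ≈ 0.7362, P(conservative) ≈ 0.2615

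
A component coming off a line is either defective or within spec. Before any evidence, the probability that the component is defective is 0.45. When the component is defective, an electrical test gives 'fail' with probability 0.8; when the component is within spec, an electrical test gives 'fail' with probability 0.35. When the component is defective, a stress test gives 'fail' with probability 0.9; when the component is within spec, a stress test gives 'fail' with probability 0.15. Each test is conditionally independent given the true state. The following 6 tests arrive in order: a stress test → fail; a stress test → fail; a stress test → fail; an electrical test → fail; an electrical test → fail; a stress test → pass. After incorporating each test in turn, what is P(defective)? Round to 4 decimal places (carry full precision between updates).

After a stress test='fail': P(defective) = 0.9·0.4500 / (0.9·0.4500 + 0.15·0.5500) ≈ 0.8308
After a stress test='fail': P(defective) = 0.9·0.8308 / (0.9·0.8308 + 0.15·0.1692) ≈ 0.9672
After a stress test='fail': P(defective) = 0.9·0.9672 / (0.9·0.9672 + 0.15·0.0328) ≈ 0.9944
After an electrical test='fail': P(defective) = 0.8·0.9944 / (0.8·0.9944 + 0.35·0.0056) ≈ 0.9975
After an electrical test='fail': P(defective) = 0.8·0.9975 / (0.8·0.9975 + 0.35·0.0025) ≈ 0.9989
After a stress test='pass': P(defective) = 0.1·0.9989 / (0.1·0.9989 + 0.85·0.0011) ≈ 0.9909

0.9909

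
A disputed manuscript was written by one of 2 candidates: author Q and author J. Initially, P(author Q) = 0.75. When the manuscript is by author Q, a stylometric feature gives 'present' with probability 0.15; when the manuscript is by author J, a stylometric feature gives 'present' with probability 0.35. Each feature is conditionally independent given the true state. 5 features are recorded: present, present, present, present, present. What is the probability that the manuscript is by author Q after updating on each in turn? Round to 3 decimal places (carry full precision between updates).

0.042

After 'present': P(author Q) = 0.15·0.7500 / (0.15·0.7500 + 0.35·0.2500) ≈ 0.5625
After 'present': P(author Q) = 0.15·0.5625 / (0.15·0.5625 + 0.35·0.4375) ≈ 0.3553
After 'present': P(author Q) = 0.15·0.3553 / (0.15·0.3553 + 0.35·0.6447) ≈ 0.1910
After 'present': P(author Q) = 0.15·0.1910 / (0.15·0.1910 + 0.35·0.8090) ≈ 0.0919
After 'present': P(author Q) = 0.15·0.0919 / (0.15·0.0919 + 0.35·0.9081) ≈ 0.0416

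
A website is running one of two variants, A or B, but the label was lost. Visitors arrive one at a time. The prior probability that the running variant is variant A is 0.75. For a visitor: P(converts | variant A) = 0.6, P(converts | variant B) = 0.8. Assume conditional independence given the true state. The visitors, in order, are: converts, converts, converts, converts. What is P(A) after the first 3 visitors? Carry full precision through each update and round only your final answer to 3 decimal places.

0.559

After 'converts': P(A) = 0.6·0.7500 / (0.6·0.7500 + 0.8·0.2500) ≈ 0.6923
After 'converts': P(A) = 0.6·0.6923 / (0.6·0.6923 + 0.8·0.3077) ≈ 0.6279
After 'converts': P(A) = 0.6·0.6279 / (0.6·0.6279 + 0.8·0.3721) ≈ 0.5586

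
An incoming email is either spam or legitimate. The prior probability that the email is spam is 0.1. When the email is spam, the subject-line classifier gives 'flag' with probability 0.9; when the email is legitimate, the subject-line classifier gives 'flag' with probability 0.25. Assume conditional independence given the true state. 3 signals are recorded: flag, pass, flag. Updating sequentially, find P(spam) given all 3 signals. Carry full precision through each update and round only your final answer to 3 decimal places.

After 'flag': P(spam) = 0.9·0.1000 / (0.9·0.1000 + 0.25·0.9000) ≈ 0.2857
After 'pass': P(spam) = 0.1·0.2857 / (0.1·0.2857 + 0.75·0.7143) ≈ 0.0506
After 'flag': P(spam) = 0.9·0.0506 / (0.9·0.0506 + 0.25·0.9494) ≈ 0.1611

0.161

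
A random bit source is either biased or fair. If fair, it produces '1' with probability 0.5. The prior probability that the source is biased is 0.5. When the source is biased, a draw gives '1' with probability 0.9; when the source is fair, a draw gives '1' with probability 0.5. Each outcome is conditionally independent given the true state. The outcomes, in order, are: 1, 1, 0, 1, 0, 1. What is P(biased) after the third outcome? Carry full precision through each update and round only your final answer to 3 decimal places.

0.393

After '1': P(biased) = 0.9·0.5000 / (0.9·0.5000 + 0.5·0.5000) ≈ 0.6429
After '1': P(biased) = 0.9·0.6429 / (0.9·0.6429 + 0.5·0.3571) ≈ 0.7642
After '0': P(biased) = 0.1·0.7642 / (0.1·0.7642 + 0.5·0.2358) ≈ 0.3932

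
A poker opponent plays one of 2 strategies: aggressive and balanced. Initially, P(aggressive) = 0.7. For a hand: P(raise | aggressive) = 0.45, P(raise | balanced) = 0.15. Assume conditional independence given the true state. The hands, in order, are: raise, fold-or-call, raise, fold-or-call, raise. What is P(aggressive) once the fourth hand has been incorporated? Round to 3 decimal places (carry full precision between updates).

Apply Bayes' rule sequentially, carrying P(aggressive) forward.
After 'raise': P(aggressive) = 0.45·0.7000 / (0.45·0.7000 + 0.15·0.3000) ≈ 0.8750
After 'fold-or-call': P(aggressive) = 0.55·0.8750 / (0.55·0.8750 + 0.85·0.1250) ≈ 0.8191
After 'raise': P(aggressive) = 0.45·0.8191 / (0.45·0.8191 + 0.15·0.1809) ≈ 0.9315
After 'fold-or-call': P(aggressive) = 0.55·0.9315 / (0.55·0.9315 + 0.85·0.0685) ≈ 0.8979

0.898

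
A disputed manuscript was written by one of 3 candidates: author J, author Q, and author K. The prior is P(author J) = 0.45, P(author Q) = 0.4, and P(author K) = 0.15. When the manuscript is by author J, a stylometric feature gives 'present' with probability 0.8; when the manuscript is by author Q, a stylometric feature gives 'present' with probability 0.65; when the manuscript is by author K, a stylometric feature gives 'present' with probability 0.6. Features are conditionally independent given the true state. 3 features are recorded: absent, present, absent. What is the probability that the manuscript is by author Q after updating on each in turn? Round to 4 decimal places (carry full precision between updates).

0.5251

After 'absent': normaliser = 0.2·0.4500 + 0.35·0.4000 + 0.4·0.1500; P(author J) ≈ 0.3103, P(author Q) ≈ 0.4828, P(author K) ≈ 0.2069
After 'present': normaliser = 0.8·0.3103 + 0.65·0.4828 + 0.6·0.2069; P(author J) ≈ 0.3618, P(author Q) ≈ 0.4573, P(author K) ≈ 0.1809
After 'absent': normaliser = 0.2·0.3618 + 0.35·0.4573 + 0.4·0.1809; P(author J) ≈ 0.2374, P(author Q) ≈ 0.5251, P(author K) ≈ 0.2374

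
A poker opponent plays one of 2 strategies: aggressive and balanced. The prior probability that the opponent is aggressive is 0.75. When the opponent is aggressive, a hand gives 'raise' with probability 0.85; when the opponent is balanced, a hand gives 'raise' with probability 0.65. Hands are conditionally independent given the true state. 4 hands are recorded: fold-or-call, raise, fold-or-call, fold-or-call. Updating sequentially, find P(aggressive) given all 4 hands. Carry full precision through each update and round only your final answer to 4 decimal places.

0.2359

After 'fold-or-call': P(aggressive) = 0.15·0.7500 / (0.15·0.7500 + 0.35·0.2500) ≈ 0.5625
After 'raise': P(aggressive) = 0.85·0.5625 / (0.85·0.5625 + 0.65·0.4375) ≈ 0.6270
After 'fold-or-call': P(aggressive) = 0.15·0.6270 / (0.15·0.6270 + 0.35·0.3730) ≈ 0.4188
After 'fold-or-call': P(aggressive) = 0.15·0.4188 / (0.15·0.4188 + 0.35·0.5812) ≈ 0.2359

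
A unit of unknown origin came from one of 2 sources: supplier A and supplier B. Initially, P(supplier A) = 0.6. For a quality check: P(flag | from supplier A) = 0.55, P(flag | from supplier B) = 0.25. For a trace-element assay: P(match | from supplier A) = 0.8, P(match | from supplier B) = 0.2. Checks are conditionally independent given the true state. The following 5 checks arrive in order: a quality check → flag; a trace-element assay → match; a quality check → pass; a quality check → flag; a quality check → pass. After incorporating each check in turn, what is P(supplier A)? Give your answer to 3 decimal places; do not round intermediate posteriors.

0.913

After a quality check='flag': P(supplier A) = 0.55·0.6000 / (0.55·0.6000 + 0.25·0.4000) ≈ 0.7674
After a trace-element assay='match': P(supplier A) = 0.8·0.7674 / (0.8·0.7674 + 0.2·0.2326) ≈ 0.9296
After a quality check='pass': P(supplier A) = 0.45·0.9296 / (0.45·0.9296 + 0.75·0.0704) ≈ 0.8879
After a quality check='flag': P(supplier A) = 0.55·0.8879 / (0.55·0.8879 + 0.25·0.1121) ≈ 0.9457
After a quality check='pass': P(supplier A) = 0.45·0.9457 / (0.45·0.9457 + 0.75·0.0543) ≈ 0.9127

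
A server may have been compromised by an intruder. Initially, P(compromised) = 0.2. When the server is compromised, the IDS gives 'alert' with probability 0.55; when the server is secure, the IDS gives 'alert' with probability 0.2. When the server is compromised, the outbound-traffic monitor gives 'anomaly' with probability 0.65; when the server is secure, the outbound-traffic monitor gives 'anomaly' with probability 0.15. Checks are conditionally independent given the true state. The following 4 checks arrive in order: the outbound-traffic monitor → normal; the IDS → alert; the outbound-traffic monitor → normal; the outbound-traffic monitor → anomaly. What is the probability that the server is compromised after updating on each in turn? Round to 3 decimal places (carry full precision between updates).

0.336

After the outbound-traffic monitor='normal': P(compromised) = 0.35·0.2000 / (0.35·0.2000 + 0.85·0.8000) ≈ 0.0933
After the IDS='alert': P(compromised) = 0.55·0.0933 / (0.55·0.0933 + 0.2·0.9067) ≈ 0.2206
After the outbound-traffic monitor='normal': P(compromised) = 0.35·0.2206 / (0.35·0.2206 + 0.85·0.7794) ≈ 0.1044
After the outbound-traffic monitor='anomaly': P(compromised) = 0.65·0.1044 / (0.65·0.1044 + 0.15·0.8956) ≈ 0.3356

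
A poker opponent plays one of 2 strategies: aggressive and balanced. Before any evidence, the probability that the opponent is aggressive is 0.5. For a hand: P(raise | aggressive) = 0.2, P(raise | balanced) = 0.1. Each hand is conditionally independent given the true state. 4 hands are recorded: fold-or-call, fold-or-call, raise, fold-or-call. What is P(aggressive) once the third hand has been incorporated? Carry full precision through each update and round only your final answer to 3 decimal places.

0.612

After 'fold-or-call': P(aggressive) = 0.8·0.5000 / (0.8·0.5000 + 0.9·0.5000) ≈ 0.4706
After 'fold-or-call': P(aggressive) = 0.8·0.4706 / (0.8·0.4706 + 0.9·0.5294) ≈ 0.4414
After 'raise': P(aggressive) = 0.2·0.4414 / (0.2·0.4414 + 0.1·0.5586) ≈ 0.6124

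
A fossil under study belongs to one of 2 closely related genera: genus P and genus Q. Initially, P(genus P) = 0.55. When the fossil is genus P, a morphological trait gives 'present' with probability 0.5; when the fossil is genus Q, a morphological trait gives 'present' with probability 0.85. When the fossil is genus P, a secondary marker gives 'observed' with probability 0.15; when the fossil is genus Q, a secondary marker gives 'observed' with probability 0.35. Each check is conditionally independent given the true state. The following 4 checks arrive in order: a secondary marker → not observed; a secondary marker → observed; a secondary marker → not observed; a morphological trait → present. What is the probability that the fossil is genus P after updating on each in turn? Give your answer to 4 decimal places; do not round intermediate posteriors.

Apply Bayes' rule sequentially, carrying P(genus P) forward.
After a secondary marker='not observed': P(genus P) = 0.85·0.5500 / (0.85·0.5500 + 0.65·0.4500) ≈ 0.6151
After a secondary marker='observed': P(genus P) = 0.15·0.6151 / (0.15·0.6151 + 0.35·0.3849) ≈ 0.4065
After a secondary marker='not observed': P(genus P) = 0.85·0.4065 / (0.85·0.4065 + 0.65·0.5935) ≈ 0.4725
After a morphological trait='present': P(genus P) = 0.5·0.4725 / (0.5·0.4725 + 0.85·0.5275) ≈ 0.3451

0.3451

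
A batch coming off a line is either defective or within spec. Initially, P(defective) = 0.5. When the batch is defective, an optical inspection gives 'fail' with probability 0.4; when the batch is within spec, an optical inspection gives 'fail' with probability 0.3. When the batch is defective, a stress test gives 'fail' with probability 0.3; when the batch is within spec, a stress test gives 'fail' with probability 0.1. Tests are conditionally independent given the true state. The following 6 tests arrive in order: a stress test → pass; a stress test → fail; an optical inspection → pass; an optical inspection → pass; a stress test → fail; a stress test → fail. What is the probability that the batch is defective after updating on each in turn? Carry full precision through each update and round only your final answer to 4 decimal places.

After a stress test='pass': P(defective) = 0.7·0.5000 / (0.7·0.5000 + 0.9·0.5000) ≈ 0.4375
After a stress test='fail': P(defective) = 0.3·0.4375 / (0.3·0.4375 + 0.1·0.5625) ≈ 0.7000
After an optical inspection='pass': P(defective) = 0.6·0.7000 / (0.6·0.7000 + 0.7·0.3000) ≈ 0.6667
After an optical inspection='pass': P(defective) = 0.6·0.6667 / (0.6·0.6667 + 0.7·0.3333) ≈ 0.6316
After a stress test='fail': P(defective) = 0.3·0.6316 / (0.3·0.6316 + 0.1·0.3684) ≈ 0.8372
After a stress test='fail': P(defective) = 0.3·0.8372 / (0.3·0.8372 + 0.1·0.1628) ≈ 0.9391

0.9391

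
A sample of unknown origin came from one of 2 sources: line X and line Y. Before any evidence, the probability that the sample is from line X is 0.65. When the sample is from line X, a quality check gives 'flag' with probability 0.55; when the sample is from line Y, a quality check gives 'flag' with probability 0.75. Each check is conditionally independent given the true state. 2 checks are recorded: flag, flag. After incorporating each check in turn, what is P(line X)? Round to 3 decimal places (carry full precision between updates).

After 'flag': P(line X) = 0.55·0.6500 / (0.55·0.6500 + 0.75·0.3500) ≈ 0.5766
After 'flag': P(line X) = 0.55·0.5766 / (0.55·0.5766 + 0.75·0.4234) ≈ 0.4997

0.500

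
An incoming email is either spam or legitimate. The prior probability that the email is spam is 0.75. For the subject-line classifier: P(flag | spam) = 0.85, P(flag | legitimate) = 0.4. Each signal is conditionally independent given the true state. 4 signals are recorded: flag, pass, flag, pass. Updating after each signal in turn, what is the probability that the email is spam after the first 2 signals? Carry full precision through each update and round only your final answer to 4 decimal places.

After 'flag': P(spam) = 0.85·0.7500 / (0.85·0.7500 + 0.4·0.2500) ≈ 0.8644
After 'pass': P(spam) = 0.15·0.8644 / (0.15·0.8644 + 0.6·0.1356) ≈ 0.6145

0.6145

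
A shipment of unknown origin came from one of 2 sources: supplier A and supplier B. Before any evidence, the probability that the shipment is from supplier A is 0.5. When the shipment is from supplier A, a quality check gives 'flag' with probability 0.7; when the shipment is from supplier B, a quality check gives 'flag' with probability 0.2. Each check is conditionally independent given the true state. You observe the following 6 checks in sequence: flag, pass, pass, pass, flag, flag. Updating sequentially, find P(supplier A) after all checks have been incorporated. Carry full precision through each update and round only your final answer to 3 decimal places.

0.693

After 'flag': P(supplier A) = 0.7·0.5000 / (0.7·0.5000 + 0.2·0.5000) ≈ 0.7778
After 'pass': P(supplier A) = 0.3·0.7778 / (0.3·0.7778 + 0.8·0.2222) ≈ 0.5676
After 'pass': P(supplier A) = 0.3·0.5676 / (0.3·0.5676 + 0.8·0.4324) ≈ 0.3298
After 'pass': P(supplier A) = 0.3·0.3298 / (0.3·0.3298 + 0.8·0.6702) ≈ 0.1558
After 'flag': P(supplier A) = 0.7·0.1558 / (0.7·0.1558 + 0.2·0.8442) ≈ 0.3925
After 'flag': P(supplier A) = 0.7·0.3925 / (0.7·0.3925 + 0.2·0.6075) ≈ 0.6933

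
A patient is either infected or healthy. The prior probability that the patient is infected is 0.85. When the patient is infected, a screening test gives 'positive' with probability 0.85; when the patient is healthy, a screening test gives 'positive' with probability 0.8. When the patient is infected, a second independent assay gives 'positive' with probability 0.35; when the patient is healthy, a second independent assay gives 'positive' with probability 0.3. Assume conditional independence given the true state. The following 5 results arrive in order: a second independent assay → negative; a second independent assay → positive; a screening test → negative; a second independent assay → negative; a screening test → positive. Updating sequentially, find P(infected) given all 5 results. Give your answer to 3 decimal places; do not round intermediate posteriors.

After a second independent assay='negative': P(infected) = 0.65·0.8500 / (0.65·0.8500 + 0.7·0.1500) ≈ 0.8403
After a second independent assay='positive': P(infected) = 0.35·0.8403 / (0.35·0.8403 + 0.3·0.1597) ≈ 0.8599
After a screening test='negative': P(infected) = 0.15·0.8599 / (0.15·0.8599 + 0.2·0.1401) ≈ 0.8216
After a second independent assay='negative': P(infected) = 0.65·0.8216 / (0.65·0.8216 + 0.7·0.1784) ≈ 0.8104
After a screening test='positive': P(infected) = 0.85·0.8104 / (0.85·0.8104 + 0.8·0.1896) ≈ 0.8196

0.820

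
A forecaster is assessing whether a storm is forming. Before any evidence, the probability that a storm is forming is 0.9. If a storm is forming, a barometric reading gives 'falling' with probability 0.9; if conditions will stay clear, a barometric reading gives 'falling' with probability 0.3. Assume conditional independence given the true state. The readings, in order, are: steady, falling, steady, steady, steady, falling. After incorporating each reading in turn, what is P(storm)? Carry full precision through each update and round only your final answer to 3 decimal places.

Each posterior becomes the prior for the next update.
After 'steady': P(storm) = 0.1·0.9000 / (0.1·0.9000 + 0.7·0.1000) ≈ 0.5625
After 'falling': P(storm) = 0.9·0.5625 / (0.9·0.5625 + 0.3·0.4375) ≈ 0.7941
After 'steady': P(storm) = 0.1·0.7941 / (0.1·0.7941 + 0.7·0.2059) ≈ 0.3553
After 'steady': P(storm) = 0.1·0.3553 / (0.1·0.3553 + 0.7·0.6447) ≈ 0.0730
After 'steady': P(storm) = 0.1·0.0730 / (0.1·0.0730 + 0.7·0.9270) ≈ 0.0111
After 'falling': P(storm) = 0.9·0.0111 / (0.9·0.0111 + 0.3·0.9889) ≈ 0.0326

0.033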